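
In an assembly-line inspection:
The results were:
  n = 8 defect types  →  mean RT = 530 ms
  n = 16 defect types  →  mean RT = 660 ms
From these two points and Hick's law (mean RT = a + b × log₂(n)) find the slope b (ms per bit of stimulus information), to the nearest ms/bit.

130 ms/bit

Slope: b = (660 − 530) / (log₂ 16 − log₂ 8) = 130/1.0000 = 130 ms/bit.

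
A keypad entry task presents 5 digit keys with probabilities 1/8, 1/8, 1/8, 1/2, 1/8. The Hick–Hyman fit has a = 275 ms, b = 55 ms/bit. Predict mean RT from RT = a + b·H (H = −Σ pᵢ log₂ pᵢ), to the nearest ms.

Each term −pᵢ log₂ pᵢ: 0.125·3 + 0.125·3 + 0.125·3 + 0.5·1 + 0.125·3; summed, H = 2.000 bits.
Mean RT = a + bH = 275 + 55·2.000 = 385.00 ms.

385 ms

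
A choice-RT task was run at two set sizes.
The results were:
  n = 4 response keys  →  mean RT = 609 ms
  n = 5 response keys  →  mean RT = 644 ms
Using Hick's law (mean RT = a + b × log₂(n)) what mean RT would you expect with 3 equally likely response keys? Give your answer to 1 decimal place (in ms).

With log₂ n on the abscissa the relation is linear; from the two conditions:
  b = (644 − 609) / (log₂ 5 − log₂ 4) = 35 / (2.3219 − 2) = 108.720 ms/bit
  a = 609 − 108.720 × 2 = 391.560 ms
Then RT(3) = 391.560 + 108.720 × log₂ 3 = 391.560 + 108.720 × 1.5850 ≈ 563.877 ms.

563.9 ms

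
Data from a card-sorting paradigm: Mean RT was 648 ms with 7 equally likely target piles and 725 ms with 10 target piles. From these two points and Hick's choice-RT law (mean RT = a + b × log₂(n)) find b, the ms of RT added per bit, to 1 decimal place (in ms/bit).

The slope on a log₂ axis is (725 − 648) / (3.3219 − 2.8074) = 149.639 ms/bit.

149.6 ms/bit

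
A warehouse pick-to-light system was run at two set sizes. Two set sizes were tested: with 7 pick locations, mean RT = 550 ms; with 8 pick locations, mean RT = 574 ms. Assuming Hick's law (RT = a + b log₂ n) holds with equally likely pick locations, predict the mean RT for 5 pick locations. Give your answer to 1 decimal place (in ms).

489.5 ms

Fit slope and intercept:
  b = (574 − 550) / (log₂ 8 − log₂ 7) = 24 / (3 − 2.8074) = 124.581 ms/bit
  a = 550 − 124.581 × 2.8074 = 200.256 ms
Then RT(5) = 200.256 + 124.581 × log₂ 5 = 200.256 + 124.581 × 2.3219 ≈ 489.525 ms.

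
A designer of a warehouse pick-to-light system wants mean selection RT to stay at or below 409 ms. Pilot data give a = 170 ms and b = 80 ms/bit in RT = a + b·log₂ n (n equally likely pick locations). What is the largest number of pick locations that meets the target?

7

Information budget: (409 − 170)/80 = 2.9875 bits, so n ≤ 2^2.9875 = 7.931 → at most 7.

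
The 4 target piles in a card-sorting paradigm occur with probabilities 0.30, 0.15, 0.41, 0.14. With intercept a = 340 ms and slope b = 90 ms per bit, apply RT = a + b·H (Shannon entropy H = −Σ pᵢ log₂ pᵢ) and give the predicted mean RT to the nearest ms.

H = 0.30·log₂(1/0.30) + 0.15·log₂(1/0.15) + 0.41·log₂(1/0.41) + 0.14·log₂(1/0.14) = 1.8561 bits.
RT = 340 + 90 × 1.8561 = 507.05 ms.

507 ms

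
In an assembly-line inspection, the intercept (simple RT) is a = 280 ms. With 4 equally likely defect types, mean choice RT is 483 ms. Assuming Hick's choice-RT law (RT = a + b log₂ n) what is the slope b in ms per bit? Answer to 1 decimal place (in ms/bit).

b = (483 − 280) / log₂(4) = 203 / 2 = 101.500 ms/bit.

101.5 ms/bit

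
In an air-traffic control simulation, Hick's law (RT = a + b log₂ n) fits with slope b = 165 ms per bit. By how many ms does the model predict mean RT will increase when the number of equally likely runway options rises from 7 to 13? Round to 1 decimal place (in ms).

The intercept a cancels: ΔRT = b·(log₂ n₂ − log₂ n₁) = b·log₂(n₂/n₁).
log₂(13) − log₂(7) = 3.7004 − 2.8074 = 0.8931.
ΔRT = 165 × 0.8931 = 147.359 ms.

147.4 ms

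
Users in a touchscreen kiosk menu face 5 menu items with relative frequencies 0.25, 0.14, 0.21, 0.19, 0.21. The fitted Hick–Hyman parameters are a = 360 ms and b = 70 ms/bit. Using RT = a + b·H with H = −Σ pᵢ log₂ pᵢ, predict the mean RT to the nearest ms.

521 ms

Entropy contributions −pᵢ log₂ pᵢ: 0.5000, 0.3971, 0.4728, 0.4552, 0.4728; sum H = 2.2980 bits.
RT = a + bH = 360 + 70·2.2980 = 520.86 ms.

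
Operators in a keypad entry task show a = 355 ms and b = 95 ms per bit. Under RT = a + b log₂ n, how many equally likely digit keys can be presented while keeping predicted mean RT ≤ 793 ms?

Set 355 + 95·log₂ n ≤ 793 → log₂ n ≤ (793 − 355)/95 = 4.6105.
So n ≤ 2^4.6105 = 24.429; the largest integer n is 24.

24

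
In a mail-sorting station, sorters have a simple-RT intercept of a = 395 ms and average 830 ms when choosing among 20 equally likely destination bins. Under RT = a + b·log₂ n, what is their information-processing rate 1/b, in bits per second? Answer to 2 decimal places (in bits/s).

Choice component = 830 − 395 = 435 ms over log₂(20) = 4.3219 bits.
b = 435 / 4.3219 = 100.650 ms/bit, so 1/b = 9.935 bits/s.

9.94 bits/s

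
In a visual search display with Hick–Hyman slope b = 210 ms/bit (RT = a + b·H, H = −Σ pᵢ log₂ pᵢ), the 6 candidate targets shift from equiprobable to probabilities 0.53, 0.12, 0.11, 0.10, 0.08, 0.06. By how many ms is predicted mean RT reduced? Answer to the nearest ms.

108 ms

Equiprobable entropy H₀ = log₂ 6 = 2.5850 bits.
Skewed entropy H = −Σ pᵢ log₂ pᵢ = 2.0700 bits.
ΔRT = b·(H₀ − H) = 210 × 0.5149 = 108.13 ms.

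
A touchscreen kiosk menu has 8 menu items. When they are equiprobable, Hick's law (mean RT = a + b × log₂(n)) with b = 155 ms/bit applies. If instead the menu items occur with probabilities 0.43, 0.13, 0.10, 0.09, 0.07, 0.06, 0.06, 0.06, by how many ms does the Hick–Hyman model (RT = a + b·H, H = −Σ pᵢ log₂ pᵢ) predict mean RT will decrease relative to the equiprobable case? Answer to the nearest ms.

70 ms

Equiprobable entropy H₀ = log₂ 8 = 3.0000 bits.
Skewed entropy H = −Σ pᵢ log₂ pᵢ = 2.5502 bits.
ΔRT = b·(H₀ − H) = 155 × 0.4498 = 69.72 ms.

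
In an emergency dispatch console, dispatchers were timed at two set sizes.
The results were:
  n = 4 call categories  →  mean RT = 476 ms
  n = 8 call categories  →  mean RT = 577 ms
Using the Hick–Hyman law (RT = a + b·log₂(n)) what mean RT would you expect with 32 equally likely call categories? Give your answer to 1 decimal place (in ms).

779.0 ms

With log₂ n on the abscissa the relation is linear; from the two conditions:
  b = (577 − 476) / (log₂ 8 − log₂ 4) = 101 / (3 − 2) = 101.000 ms/bit
  a = 476 − 101.000 × 2 = 274.000 ms
Then RT(32) = 274.000 + 101.000 × log₂ 32 = 274.000 + 101.000 × 5 ≈ 779.000 ms.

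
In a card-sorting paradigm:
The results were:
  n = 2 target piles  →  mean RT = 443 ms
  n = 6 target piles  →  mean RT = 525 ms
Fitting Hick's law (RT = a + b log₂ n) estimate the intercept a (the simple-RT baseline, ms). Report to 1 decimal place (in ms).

b = (RT₂ − RT₁)/(log₂ n₂ − log₂ n₁) = (525 − 443)/(2.5850 − 1) = 51.736 ms/bit.
Intercept: a = 443 − 51.736·log₂(2) = 391.264 ms.

391.3 ms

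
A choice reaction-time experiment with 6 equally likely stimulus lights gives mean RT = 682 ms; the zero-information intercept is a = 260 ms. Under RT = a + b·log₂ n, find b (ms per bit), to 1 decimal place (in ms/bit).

log₂(6) = 2.5850 bits.
b = (RT − a)/log₂ n = (682 − 260) / 2.5850 = 163.252 ms/bit.

163.3 ms/bit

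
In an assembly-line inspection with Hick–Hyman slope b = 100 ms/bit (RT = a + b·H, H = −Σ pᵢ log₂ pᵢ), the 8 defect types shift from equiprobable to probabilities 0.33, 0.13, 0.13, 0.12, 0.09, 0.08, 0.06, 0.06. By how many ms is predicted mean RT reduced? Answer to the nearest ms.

25 ms

Equiprobable entropy H₀ = log₂ 8 = 3.0000 bits.
Skewed entropy H = −Σ pᵢ log₂ pᵢ = 2.7514 bits.
ΔRT = b·(H₀ − H) = 100 × 0.2486 = 24.86 ms.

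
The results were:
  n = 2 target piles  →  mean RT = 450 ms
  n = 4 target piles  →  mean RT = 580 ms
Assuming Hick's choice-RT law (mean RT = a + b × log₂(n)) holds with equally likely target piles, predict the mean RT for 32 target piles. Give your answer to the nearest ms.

Fit slope and intercept:
  b = (580 − 450) / (log₂ 4 − log₂ 2) = 130 / (2 − 1) = 130 ms/bit
  a = 450 − 130 × 1 = 320 ms
Then RT(32) = 320 + 130 × log₂ 32 = 320 + 130 × 5 ≈ 970.000 ms.

970 ms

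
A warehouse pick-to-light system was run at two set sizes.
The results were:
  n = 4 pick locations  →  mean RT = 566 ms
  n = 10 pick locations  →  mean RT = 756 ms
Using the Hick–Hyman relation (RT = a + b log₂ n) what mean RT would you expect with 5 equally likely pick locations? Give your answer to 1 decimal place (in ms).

612.3 ms

Fit slope and intercept:
  b = (756 − 566) / (log₂ 10 − log₂ 4) = 190 / (3.3219 − 2) = 143.729 ms/bit
  a = 566 − 143.729 × 2 = 278.541 ms
Then RT(5) = 278.541 + 143.729 × log₂ 5 = 278.541 + 143.729 × 2.3219 ≈ 612.271 ms.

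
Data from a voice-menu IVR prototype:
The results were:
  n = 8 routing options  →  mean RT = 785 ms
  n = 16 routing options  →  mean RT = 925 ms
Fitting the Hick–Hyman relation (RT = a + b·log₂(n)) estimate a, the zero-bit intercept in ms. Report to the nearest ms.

b = (RT₂ − RT₁)/(log₂ n₂ − log₂ n₁) = (925 − 785)/(4 − 3) = 140 ms/bit.
Intercept: a = 785 − 140·log₂(8) = 365.000 ms.

365 ms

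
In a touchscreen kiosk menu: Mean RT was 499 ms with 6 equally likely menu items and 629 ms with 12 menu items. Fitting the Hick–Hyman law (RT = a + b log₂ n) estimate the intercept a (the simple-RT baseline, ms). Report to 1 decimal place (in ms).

163.0 ms

Slope: b = (629 − 499) / (log₂ 12 − log₂ 6) = 130/1.0000 = 130.000 ms/bit.
a = RT₁ − b·log₂ n₁ = 499 − 130.000 × 2.5850 = 162.955 ms.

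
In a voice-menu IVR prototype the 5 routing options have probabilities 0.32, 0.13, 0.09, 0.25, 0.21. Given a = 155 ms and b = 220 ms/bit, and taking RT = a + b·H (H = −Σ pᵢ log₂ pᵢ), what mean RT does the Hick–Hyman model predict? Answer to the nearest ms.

638 ms

H = 0.32·log₂(1/0.32) + 0.13·log₂(1/0.13) + 0.09·log₂(1/0.09) + 0.25·log₂(1/0.25) + 0.21·log₂(1/0.21) = 2.1942 bits.
RT = 155 + 220 × 2.1942 = 637.71 ms.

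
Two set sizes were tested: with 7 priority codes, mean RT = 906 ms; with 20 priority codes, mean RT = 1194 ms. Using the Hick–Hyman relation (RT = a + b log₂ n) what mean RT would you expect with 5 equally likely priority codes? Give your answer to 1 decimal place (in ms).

813.7 ms

Solve the two-equation system in a and b:
  b = (1194 − 906) / (log₂ 20 − log₂ 7) = 288 / (4.3219 − 2.8074) = 190.153 ms/bit
  a = 906 − 190.153 × 2.8074 = 372.174 ms
Then RT(5) = 372.174 + 190.153 × log₂ 5 = 372.174 + 190.153 × 2.3219 ≈ 813.695 ms.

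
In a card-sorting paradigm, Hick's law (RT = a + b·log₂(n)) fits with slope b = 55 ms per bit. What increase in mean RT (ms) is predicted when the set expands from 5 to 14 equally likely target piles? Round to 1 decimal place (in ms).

The intercept a cancels: ΔRT = b·(log₂ n₂ − log₂ n₁) = b·log₂(n₂/n₁).
log₂(14) − log₂(5) = 3.8074 − 2.3219 = 1.4854.
ΔRT = 55 × 1.4854 = 81.698 ms.

81.7 ms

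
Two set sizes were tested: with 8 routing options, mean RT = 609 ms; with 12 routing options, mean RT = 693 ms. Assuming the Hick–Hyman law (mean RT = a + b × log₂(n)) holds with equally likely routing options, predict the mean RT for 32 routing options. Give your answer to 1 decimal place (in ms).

Solve the two-equation system in a and b:
  b = (693 − 609) / (log₂ 12 − log₂ 8) = 84 / (3.5850 − 3) = 143.599 ms/bit
  a = 609 − 143.599 × 3 = 178.203 ms
Then RT(32) = 178.203 + 143.599 × log₂ 32 = 178.203 + 143.599 × 5 ≈ 896.198 ms.

896.2 ms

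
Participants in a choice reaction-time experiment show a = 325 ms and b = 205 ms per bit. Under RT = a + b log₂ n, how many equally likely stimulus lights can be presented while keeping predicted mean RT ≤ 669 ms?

Information budget: (669 − 325)/205 = 1.6780 bits, so n ≤ 2^1.6780 = 3.200 → at most 3.

3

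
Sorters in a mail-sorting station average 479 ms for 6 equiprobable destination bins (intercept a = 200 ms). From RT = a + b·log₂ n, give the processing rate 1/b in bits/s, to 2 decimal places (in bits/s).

9.27 bits/s

b = (479 − 200)/log₂ 6 = 279/2.5850 = 107.932 ms per bit = 0.10793 s/bit; the reciprocal is 9.265 bits/s.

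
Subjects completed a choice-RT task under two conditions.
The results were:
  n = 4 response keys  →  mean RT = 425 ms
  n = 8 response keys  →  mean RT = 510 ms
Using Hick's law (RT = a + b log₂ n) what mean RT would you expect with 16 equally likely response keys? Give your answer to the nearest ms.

Fit slope and intercept:
  b = (510 − 425) / (log₂ 8 − log₂ 4) = 85 / (3 − 2) = 85 ms/bit
  a = 425 − 85 × 2 = 255 ms
Then RT(16) = 255 + 85 × log₂ 16 = 255 + 85 × 4 ≈ 595.000 ms.

595 ms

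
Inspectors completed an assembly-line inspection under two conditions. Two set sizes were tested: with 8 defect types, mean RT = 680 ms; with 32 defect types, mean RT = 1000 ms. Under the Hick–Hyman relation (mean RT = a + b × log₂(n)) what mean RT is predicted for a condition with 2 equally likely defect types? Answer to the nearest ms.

360 ms

With log₂ n on the abscissa the relation is linear; from the two conditions:
  b = (1000 − 680) / (log₂ 32 − log₂ 8) = 320 / (5 − 3) = 160 ms/bit
  a = 680 − 160 × 3 = 200 ms
Then RT(2) = 200 + 160 × log₂ 2 = 200 + 160 × 1 ≈ 360.000 ms.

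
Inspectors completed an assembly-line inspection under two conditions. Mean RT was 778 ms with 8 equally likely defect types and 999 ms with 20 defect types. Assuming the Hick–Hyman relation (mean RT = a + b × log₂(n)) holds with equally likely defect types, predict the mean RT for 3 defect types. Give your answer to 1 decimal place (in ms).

541.4 ms

RT is linear in log₂ n, so two points fix the line:
  b = (999 − 778) / (log₂ 20 − log₂ 8) = 221 / (4.3219 − 3) = 167.180 ms/bit
  a = 778 − 167.180 × 3 = 276.460 ms
Then RT(3) = 276.460 + 167.180 × log₂ 3 = 276.460 + 167.180 × 1.5850 ≈ 541.434 ms.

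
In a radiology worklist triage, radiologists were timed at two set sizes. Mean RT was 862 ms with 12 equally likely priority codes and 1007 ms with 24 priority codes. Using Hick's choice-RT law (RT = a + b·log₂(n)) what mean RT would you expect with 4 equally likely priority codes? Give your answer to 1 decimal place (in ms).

Solve the two-equation system in a and b:
  b = (1007 − 862) / (log₂ 24 − log₂ 12) = 145 / (4.5850 − 3.5850) = 145.000 ms/bit
  a = 862 − 145.000 × 3.5850 = 342.180 ms
Then RT(4) = 342.180 + 145.000 × log₂ 4 = 342.180 + 145.000 × 2 ≈ 632.180 ms.

632.2 ms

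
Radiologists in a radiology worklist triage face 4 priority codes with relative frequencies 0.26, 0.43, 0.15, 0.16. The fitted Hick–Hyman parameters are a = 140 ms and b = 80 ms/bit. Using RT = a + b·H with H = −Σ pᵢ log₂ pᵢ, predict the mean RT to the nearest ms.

Entropy contributions −pᵢ log₂ pᵢ: 0.5053, 0.5236, 0.4105, 0.4230; sum H = 1.8624 bits.
RT = a + bH = 140 + 80·1.8624 = 288.99 ms.

289 ms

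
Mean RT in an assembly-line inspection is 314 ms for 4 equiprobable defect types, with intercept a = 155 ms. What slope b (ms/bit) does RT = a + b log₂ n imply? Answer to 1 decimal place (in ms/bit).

log₂(4) = 2 bits.
b = (RT − a)/log₂ n = (314 − 155) / 2 = 79.500 ms/bit.

79.5 ms/bit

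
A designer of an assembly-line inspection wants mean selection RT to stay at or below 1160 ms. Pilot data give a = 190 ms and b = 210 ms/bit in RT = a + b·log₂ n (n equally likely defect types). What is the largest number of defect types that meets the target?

Set 190 + 210·log₂ n ≤ 1160 → log₂ n ≤ (1160 − 190)/210 = 4.6190.
So n ≤ 2^4.6190 = 24.574; the largest integer n is 24.

24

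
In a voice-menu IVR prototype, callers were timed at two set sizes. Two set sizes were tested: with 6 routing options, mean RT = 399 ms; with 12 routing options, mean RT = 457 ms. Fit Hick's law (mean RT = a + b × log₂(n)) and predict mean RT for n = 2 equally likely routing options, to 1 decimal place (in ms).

307.1 ms

Fit slope and intercept:
  b = (457 − 399) / (log₂ 12 − log₂ 6) = 58 / (3.5850 − 2.5850) = 58.000 ms/bit
  a = 399 − 58.000 × 2.5850 = 249.072 ms
Then RT(2) = 249.072 + 58.000 × log₂ 2 = 249.072 + 58.000 × 1 ≈ 307.072 ms.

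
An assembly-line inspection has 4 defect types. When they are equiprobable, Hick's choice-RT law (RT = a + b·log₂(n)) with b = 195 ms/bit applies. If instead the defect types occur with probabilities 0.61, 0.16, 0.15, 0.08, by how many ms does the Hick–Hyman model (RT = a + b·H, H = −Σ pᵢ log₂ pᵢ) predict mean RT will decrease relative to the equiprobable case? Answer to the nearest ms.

The RT saving is b·ΔH. Equiprobable H₀ = log₂(4) = 2.0000 bits; with the given probabilities H = 1.5601 bits.
b·(H₀ − H) = 195 × (2.0000 − 1.5601) = 85.79 ms.

86 ms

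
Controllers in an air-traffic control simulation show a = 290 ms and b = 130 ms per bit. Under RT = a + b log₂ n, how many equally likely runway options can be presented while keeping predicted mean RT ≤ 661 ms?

130·log₂ n ≤ 661 − 290 = 371, giving log₂ n ≤ 2.8538 and n ≤ 7.229. The largest whole number is 7.

7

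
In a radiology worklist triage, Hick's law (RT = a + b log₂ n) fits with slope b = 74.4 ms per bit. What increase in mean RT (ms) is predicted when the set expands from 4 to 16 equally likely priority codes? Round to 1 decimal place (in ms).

148.8 ms

ΔRT = (a + b log₂ n₂) − (a + b log₂ n₁) = b·(log₂ n₂ − log₂ n₁).
log₂(16) − log₂(4) = log₂(16/4) = log₂(4) = 2.
ΔRT = 74.4 × 2.0000 = 148.800 ms.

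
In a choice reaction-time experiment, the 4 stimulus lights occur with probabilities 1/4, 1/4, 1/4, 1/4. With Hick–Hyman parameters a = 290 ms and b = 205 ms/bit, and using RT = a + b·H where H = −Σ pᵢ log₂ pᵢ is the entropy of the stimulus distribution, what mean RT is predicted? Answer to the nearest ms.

Each term −pᵢ log₂ pᵢ: 0.25·2 + 0.25·2 + 0.25·2 + 0.25·2; summed, H = 2.000 bits.
Mean RT = a + bH = 290 + 205·2.000 = 700.00 ms.

700 ms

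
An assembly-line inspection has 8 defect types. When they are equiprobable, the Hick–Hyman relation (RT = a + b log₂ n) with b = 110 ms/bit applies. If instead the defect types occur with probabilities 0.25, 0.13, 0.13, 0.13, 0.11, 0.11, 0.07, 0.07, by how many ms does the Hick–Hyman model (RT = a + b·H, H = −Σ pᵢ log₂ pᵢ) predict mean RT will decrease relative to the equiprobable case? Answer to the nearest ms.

Equiprobable entropy H₀ = log₂ 8 = 3.0000 bits.
Skewed entropy H = −Σ pᵢ log₂ pᵢ = 2.8856 bits.
ΔRT = b·(H₀ − H) = 110 × 0.1144 = 12.58 ms.

13 ms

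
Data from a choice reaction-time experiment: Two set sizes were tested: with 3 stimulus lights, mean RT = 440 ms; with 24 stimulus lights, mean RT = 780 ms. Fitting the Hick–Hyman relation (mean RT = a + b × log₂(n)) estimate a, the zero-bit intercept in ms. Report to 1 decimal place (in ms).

b = (RT₂ − RT₁)/(log₂ n₂ − log₂ n₁) = (780 − 440)/(4.5850 − 1.5850) = 113.333 ms/bit.
Intercept: a = 440 − 113.333·log₂(3) = 260.371 ms.

260.4 ms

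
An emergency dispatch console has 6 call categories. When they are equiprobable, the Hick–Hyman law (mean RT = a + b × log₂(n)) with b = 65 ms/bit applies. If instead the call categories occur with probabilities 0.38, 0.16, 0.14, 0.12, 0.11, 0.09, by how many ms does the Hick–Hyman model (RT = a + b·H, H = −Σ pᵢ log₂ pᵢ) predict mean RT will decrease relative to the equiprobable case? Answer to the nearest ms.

The RT saving is b·ΔH. Equiprobable H₀ = log₂(6) = 2.5850 bits; with the given probabilities H = 2.3806 bits.
b·(H₀ − H) = 65 × (2.5850 − 2.3806) = 13.28 ms.

13 ms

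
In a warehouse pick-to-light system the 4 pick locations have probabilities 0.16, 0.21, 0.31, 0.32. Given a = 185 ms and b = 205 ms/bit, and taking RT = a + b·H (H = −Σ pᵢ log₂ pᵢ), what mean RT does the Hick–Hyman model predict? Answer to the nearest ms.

Entropy contributions −pᵢ log₂ pᵢ: 0.4230, 0.4728, 0.5238, 0.5260; sum H = 1.9457 bits.
RT = a + bH = 185 + 205·1.9457 = 583.86 ms.

584 ms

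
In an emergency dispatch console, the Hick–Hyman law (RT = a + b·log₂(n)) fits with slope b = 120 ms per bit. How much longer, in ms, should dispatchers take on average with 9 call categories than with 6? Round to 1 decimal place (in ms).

70.2 ms

Only the slope matters, since a is common to both: ΔRT = b·log₂(n₂/n₁).
log₂(9) − log₂(6) = 3.1699 − 2.5850 = 0.5850.
ΔRT = 120 × 0.5850 = 70.196 ms.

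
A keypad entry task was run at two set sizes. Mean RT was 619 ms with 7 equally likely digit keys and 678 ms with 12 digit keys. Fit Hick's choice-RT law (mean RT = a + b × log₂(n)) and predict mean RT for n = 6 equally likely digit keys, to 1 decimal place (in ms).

602.1 ms

With log₂ n on the abscissa the relation is linear; from the two conditions:
  b = (678 − 619) / (log₂ 12 − log₂ 7) = 59 / (3.5850 − 2.8074) = 75.874 ms/bit
  a = 619 − 75.874 × 2.8074 = 405.995 ms
Then RT(6) = 405.995 + 75.874 × log₂ 6 = 405.995 + 75.874 × 2.5850 ≈ 602.126 ms.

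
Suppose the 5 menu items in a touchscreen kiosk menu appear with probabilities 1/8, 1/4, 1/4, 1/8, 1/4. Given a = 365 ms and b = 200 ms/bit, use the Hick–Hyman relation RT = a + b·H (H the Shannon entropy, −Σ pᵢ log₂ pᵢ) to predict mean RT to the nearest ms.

H = −Σ pᵢ log₂ pᵢ = 0.125·3 + 0.25·2 + 0.25·2 + 0.125·3 + 0.25·2 = 2.250 bits.
RT = 365 + 200 × 2.250 = 815.00 ms.

815 ms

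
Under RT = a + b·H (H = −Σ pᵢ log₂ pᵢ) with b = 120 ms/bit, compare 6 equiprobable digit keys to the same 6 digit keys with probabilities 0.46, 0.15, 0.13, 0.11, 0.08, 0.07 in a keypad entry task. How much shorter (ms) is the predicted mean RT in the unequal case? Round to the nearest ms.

44 ms

The RT saving is b·ΔH. Equiprobable H₀ = log₂(6) = 2.5850 bits; with the given probabilities H = 2.2189 bits.
b·(H₀ − H) = 120 × (2.5850 − 2.2189) = 43.93 ms.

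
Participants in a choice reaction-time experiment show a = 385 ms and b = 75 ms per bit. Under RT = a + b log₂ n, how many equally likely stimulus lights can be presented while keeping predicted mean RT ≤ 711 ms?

20

Information budget: (711 − 385)/75 = 4.3467 bits, so n ≤ 2^4.3467 = 20.346 → at most 20.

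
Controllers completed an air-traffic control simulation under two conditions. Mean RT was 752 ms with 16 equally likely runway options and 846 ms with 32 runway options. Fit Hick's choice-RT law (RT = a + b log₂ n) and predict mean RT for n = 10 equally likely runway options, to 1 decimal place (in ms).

RT is linear in log₂ n, so two points fix the line:
  b = (846 − 752) / (log₂ 32 − log₂ 16) = 94 / (5 − 4) = 94.000 ms/bit
  a = 752 − 94.000 × 4 = 376.000 ms
Then RT(10) = 376.000 + 94.000 × log₂ 10 = 376.000 + 94.000 × 3.3219 ≈ 688.261 ms.

688.3 ms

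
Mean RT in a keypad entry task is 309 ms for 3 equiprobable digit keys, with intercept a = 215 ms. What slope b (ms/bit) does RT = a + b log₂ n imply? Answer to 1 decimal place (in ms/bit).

log₂(3) = 1.5850 bits.
b = (RT − a)/log₂ n = (309 − 215) / 1.5850 = 59.307 ms/bit.

59.3 ms/bit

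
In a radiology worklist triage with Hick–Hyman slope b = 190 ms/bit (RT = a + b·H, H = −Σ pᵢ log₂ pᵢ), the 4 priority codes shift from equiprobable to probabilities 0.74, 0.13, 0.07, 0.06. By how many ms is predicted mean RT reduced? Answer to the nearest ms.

Equiprobable entropy H₀ = log₂ 4 = 2.0000 bits.
Skewed entropy H = −Σ pᵢ log₂ pᵢ = 1.2162 bits.
ΔRT = b·(H₀ − H) = 190 × 0.7838 = 148.92 ms.

149 ms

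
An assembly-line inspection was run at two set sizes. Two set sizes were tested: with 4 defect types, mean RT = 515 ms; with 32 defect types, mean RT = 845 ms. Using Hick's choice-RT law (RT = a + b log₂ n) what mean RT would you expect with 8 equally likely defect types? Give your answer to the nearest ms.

Solve the two-equation system in a and b:
  b = (845 − 515) / (log₂ 32 − log₂ 4) = 330 / (5 − 2) = 110 ms/bit
  a = 515 − 110 × 2 = 295 ms
Then RT(8) = 295 + 110 × log₂ 8 = 295 + 110 × 3 ≈ 625.000 ms.

625 ms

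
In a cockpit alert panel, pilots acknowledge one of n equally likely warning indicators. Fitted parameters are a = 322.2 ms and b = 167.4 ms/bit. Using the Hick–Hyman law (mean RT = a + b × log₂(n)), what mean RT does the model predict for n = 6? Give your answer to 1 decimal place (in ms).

log₂(6) = 2.5850 bits, so RT = 322.2 + 167.4 × 2.5850 ≈ 754.923 ms.

754.9 ms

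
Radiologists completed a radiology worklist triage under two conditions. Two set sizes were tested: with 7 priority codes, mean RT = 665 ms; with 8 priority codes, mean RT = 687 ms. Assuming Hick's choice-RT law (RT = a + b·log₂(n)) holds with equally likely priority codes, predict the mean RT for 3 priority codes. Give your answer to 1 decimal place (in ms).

Fit slope and intercept:
  b = (687 − 665) / (log₂ 8 − log₂ 7) = 22 / (3 − 2.8074) = 114.200 ms/bit
  a = 665 − 114.200 × 2.8074 = 344.401 ms
Then RT(3) = 344.401 + 114.200 × log₂ 3 = 344.401 + 114.200 × 1.5850 ≈ 525.403 ms.

525.4 ms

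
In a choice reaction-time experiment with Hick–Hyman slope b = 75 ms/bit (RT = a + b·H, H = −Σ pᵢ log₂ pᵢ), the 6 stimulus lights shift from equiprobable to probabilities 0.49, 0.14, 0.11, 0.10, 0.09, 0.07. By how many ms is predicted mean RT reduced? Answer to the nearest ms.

The RT saving is b·ΔH. Equiprobable H₀ = log₂(6) = 2.5850 bits; with the given probabilities H = 2.1651 bits.
b·(H₀ − H) = 75 × (2.5850 − 2.1651) = 31.49 ms.

31 ms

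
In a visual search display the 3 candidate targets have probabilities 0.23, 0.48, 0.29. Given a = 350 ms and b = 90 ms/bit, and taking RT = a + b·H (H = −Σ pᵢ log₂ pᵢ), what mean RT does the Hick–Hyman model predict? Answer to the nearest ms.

486 ms

Entropy contributions −pᵢ log₂ pᵢ: 0.4877, 0.5083, 0.5179; sum H = 1.5138 bits.
RT = a + bH = 350 + 90·1.5138 = 486.25 ms.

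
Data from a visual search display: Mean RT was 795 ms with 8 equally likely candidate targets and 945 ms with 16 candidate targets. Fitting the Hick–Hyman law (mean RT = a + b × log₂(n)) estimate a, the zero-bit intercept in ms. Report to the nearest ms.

345 ms

Slope: b = (945 − 795) / (log₂ 16 − log₂ 8) = 150/1.0000 = 150 ms/bit.
a = RT₁ − b·log₂ n₁ = 795 − 150 × 3 = 345.000 ms.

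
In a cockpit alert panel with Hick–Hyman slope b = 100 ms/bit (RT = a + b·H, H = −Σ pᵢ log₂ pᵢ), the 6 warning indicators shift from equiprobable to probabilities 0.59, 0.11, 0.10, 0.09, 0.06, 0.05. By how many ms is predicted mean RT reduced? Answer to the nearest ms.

68 ms

Equiprobable entropy H₀ = log₂ 6 = 2.5850 bits.
Skewed entropy H = −Σ pᵢ log₂ pᵢ = 1.9039 bits.
ΔRT = b·(H₀ − H) = 100 × 0.6811 = 68.11 ms.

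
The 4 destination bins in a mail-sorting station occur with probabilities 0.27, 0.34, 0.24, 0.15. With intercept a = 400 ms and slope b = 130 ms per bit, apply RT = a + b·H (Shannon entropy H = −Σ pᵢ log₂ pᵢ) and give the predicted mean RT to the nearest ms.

H = 0.27·log₂(1/0.27) + 0.34·log₂(1/0.34) + 0.24·log₂(1/0.24) + 0.15·log₂(1/0.15) = 1.9439 bits.
RT = 400 + 130 × 1.9439 = 652.70 ms.

653 ms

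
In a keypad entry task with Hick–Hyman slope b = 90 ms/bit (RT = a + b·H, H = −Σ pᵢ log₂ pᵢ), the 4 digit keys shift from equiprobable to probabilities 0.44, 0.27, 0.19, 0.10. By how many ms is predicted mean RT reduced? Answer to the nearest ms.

Equiprobable entropy H₀ = log₂ 4 = 2.0000 bits.
Skewed entropy H = −Σ pᵢ log₂ pᵢ = 1.8186 bits.
ΔRT = b·(H₀ − H) = 90 × 0.1814 = 16.33 ms.

16 ms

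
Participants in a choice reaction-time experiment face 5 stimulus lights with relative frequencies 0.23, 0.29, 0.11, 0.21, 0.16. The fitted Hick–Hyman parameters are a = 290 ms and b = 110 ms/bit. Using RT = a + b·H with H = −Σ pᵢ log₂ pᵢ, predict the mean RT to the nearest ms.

Entropy contributions −pᵢ log₂ pᵢ: 0.4877, 0.5179, 0.3503, 0.4728, 0.4230; sum H = 2.2517 bits.
RT = a + bH = 290 + 110·2.2517 = 537.69 ms.

538 ms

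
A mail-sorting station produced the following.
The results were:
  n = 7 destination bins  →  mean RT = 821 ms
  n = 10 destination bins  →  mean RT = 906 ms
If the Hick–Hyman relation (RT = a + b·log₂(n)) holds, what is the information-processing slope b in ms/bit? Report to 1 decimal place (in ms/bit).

Slope: b = (906 − 821) / (log₂ 10 − log₂ 7) = 85/0.5146 = 165.185 ms/bit.

165.2 ms/bit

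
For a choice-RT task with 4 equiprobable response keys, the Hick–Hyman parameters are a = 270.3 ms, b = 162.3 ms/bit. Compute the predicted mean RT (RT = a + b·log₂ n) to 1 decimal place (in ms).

594.9 ms

log₂(4) = 2 bits, so RT = 270.3 + 162.3 × 2 ≈ 594.900 ms.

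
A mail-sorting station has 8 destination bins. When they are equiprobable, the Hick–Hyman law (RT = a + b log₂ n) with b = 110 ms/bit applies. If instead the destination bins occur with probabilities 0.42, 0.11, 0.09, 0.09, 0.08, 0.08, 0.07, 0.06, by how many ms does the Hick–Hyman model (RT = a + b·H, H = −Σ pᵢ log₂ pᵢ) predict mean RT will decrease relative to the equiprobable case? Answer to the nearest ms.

Equiprobable entropy H₀ = log₂ 8 = 3.0000 bits.
Skewed entropy H = −Σ pᵢ log₂ pᵢ = 2.5963 bits.
ΔRT = b·(H₀ − H) = 110 × 0.4037 = 44.40 ms.

44 ms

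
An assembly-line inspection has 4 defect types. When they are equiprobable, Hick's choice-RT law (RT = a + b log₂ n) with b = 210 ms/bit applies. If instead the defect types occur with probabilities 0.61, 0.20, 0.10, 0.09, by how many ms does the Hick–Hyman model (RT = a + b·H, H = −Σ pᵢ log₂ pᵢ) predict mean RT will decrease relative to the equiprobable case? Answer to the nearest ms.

Equiprobable entropy H₀ = log₂ 4 = 2.0000 bits.
Skewed entropy H = −Σ pᵢ log₂ pᵢ = 1.5442 bits.
ΔRT = b·(H₀ − H) = 210 × 0.4558 = 95.71 ms.

96 ms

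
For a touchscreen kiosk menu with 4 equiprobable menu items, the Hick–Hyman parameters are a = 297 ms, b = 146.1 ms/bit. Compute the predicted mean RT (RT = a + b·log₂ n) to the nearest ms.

log₂(4) = 2 bits, so RT = 297 + 146.1 × 2 ≈ 589.200 ms.

589 ms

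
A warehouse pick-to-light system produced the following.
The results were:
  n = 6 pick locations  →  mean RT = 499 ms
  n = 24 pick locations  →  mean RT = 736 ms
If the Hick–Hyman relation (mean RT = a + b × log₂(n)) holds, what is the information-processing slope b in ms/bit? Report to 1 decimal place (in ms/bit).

118.5 ms/bit

b = (RT₂ − RT₁)/(log₂ n₂ − log₂ n₁) = (736 − 499)/(4.5850 − 2.5850) = 118.500 ms/bit.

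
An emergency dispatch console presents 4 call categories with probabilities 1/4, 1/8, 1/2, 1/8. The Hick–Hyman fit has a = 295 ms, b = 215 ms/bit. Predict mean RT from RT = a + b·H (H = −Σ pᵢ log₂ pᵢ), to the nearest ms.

H = −Σ pᵢ log₂ pᵢ = 0.25·2 + 0.125·3 + 0.5·1 + 0.125·3 = 1.750 bits.
RT = 295 + 215 × 1.750 = 671.25 ms.

671 ms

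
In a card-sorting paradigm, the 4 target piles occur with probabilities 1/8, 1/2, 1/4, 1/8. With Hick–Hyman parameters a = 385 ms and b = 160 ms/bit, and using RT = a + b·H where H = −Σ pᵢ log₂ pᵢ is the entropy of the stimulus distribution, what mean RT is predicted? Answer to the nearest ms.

665 ms

Each term −pᵢ log₂ pᵢ: 0.125·3 + 0.5·1 + 0.25·2 + 0.125·3; summed, H = 1.750 bits.
Mean RT = a + bH = 385 + 160·1.750 = 665.00 ms.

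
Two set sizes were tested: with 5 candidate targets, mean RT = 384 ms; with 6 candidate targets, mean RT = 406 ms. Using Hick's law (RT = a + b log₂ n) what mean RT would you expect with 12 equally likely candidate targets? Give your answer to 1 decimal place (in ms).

Solve the two-equation system in a and b:
  b = (406 − 384) / (log₂ 6 − log₂ 5) = 22 / (2.5850 − 2.3219) = 83.639 ms/bit
  a = 384 − 83.639 × 2.3219 = 189.796 ms
Then RT(12) = 189.796 + 83.639 × log₂ 12 = 189.796 + 83.639 × 3.5850 ≈ 489.639 ms.

489.6 ms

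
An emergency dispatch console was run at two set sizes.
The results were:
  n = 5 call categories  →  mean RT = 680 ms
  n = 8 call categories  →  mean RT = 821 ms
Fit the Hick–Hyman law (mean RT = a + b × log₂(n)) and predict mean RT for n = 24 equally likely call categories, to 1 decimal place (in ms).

1150.6 ms

With log₂ n on the abscissa the relation is linear; from the two conditions:
  b = (821 − 680) / (log₂ 8 − log₂ 5) = 141 / (3 − 2.3219) = 207.943 ms/bit
  a = 680 − 207.943 × 2.3219 = 197.172 ms
Then RT(24) = 197.172 + 207.943 × log₂ 24 = 197.172 + 207.943 × 4.5850 ≈ 1150.581 ms.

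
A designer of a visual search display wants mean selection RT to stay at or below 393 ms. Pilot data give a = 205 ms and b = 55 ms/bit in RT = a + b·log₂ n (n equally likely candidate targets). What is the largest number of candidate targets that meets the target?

10

Information budget: (393 − 205)/55 = 3.4182 bits, so n ≤ 2^3.4182 = 10.690 → at most 10.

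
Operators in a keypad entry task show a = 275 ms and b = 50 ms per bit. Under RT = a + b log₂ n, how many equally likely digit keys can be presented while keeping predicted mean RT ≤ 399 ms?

50·log₂ n ≤ 399 − 275 = 124, giving log₂ n ≤ 2.4800 and n ≤ 5.579. The largest whole number is 5.

5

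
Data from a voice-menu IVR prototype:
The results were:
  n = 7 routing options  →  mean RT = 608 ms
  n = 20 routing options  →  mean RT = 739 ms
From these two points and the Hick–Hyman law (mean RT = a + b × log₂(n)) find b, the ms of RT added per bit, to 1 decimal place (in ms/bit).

b = (RT₂ − RT₁)/(log₂ n₂ − log₂ n₁) = (739 − 608)/(4.3219 − 2.8074) = 86.493 ms/bit.

86.5 ms/bit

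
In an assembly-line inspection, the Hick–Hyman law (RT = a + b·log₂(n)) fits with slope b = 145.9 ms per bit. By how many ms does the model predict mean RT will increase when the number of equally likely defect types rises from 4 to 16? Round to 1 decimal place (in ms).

ΔRT = (a + b log₂ n₂) − (a + b log₂ n₁) = b·(log₂ n₂ − log₂ n₁).
log₂(16) − log₂(4) = log₂(16/4) = log₂(4) = 2.
ΔRT = 145.9 × 2.0000 = 291.800 ms.

291.8 ms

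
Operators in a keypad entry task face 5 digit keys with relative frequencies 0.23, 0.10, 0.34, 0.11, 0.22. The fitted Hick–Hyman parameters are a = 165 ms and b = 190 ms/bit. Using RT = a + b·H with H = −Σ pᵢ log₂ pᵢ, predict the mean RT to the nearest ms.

579 ms

Entropy contributions −pᵢ log₂ pᵢ: 0.4877, 0.3322, 0.5292, 0.3503, 0.4806; sum H = 2.1799 bits.
RT = a + bH = 165 + 190·2.1799 = 579.18 ms.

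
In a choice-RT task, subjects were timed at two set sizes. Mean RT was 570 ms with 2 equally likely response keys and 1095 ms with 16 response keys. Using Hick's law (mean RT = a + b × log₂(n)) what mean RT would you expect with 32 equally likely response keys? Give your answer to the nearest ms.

1270 ms

Solve the two-equation system in a and b:
  b = (1095 − 570) / (log₂ 16 − log₂ 2) = 525 / (4 − 1) = 175 ms/bit
  a = 570 − 175 × 1 = 395 ms
Then RT(32) = 395 + 175 × log₂ 32 = 395 + 175 × 5 ≈ 1270.000 ms.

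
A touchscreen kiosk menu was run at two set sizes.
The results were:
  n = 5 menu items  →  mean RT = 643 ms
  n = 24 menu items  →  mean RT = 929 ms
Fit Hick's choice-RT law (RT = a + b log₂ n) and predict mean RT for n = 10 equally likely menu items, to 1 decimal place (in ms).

Fit slope and intercept:
  b = (929 − 643) / (log₂ 24 − log₂ 5) = 286 / (4.5850 − 2.3219) = 126.379 ms/bit
  a = 643 − 126.379 × 2.3219 = 349.557 ms
Then RT(10) = 349.557 + 126.379 × log₂ 10 = 349.557 + 126.379 × 3.3219 ≈ 769.379 ms.

769.4 ms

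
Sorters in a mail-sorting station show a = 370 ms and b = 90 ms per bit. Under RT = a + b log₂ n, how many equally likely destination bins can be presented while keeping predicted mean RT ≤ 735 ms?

16

Information budget: (735 − 370)/90 = 4.0556 bits, so n ≤ 2^4.0556 = 16.628 → at most 16.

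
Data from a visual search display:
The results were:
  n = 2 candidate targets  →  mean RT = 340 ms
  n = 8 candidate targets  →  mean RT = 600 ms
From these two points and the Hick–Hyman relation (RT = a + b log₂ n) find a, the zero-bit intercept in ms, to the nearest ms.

210 ms

Slope: b = (600 − 340) / (log₂ 8 − log₂ 2) = 260/2.0000 = 130 ms/bit.
Intercept: a = 340 − 130·log₂(2) = 210.000 ms.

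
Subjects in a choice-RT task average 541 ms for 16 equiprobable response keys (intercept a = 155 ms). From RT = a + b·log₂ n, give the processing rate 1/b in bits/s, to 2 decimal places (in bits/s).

b = (541 − 155)/log₂ 16 = 386/4 = 96.500 ms per bit = 0.09650 s/bit; the reciprocal is 10.363 bits/s.

10.36 bits/s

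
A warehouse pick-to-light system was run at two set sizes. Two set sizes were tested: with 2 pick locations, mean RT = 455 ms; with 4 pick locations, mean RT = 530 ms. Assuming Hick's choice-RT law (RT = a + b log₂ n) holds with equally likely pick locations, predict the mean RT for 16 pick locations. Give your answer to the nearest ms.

With log₂ n on the abscissa the relation is linear; from the two conditions:
  b = (530 − 455) / (log₂ 4 − log₂ 2) = 75 / (2 − 1) = 75 ms/bit
  a = 455 − 75 × 1 = 380 ms
Then RT(16) = 380 + 75 × log₂ 16 = 380 + 75 × 4 ≈ 680.000 ms.

680 ms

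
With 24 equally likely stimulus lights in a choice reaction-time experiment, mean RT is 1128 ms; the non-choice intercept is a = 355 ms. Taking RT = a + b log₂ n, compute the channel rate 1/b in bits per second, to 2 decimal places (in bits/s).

5.93 bits/s

b = (1128 − 355)/log₂ 24 = 773/4.5850 = 168.595 ms per bit = 0.16859 s/bit; the reciprocal is 5.931 bits/s.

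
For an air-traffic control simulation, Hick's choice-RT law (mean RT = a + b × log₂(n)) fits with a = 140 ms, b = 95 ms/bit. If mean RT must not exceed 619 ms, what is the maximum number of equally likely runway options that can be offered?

Set 140 + 95·log₂ n ≤ 619 → log₂ n ≤ (619 − 140)/95 = 5.0421.
So n ≤ 2^5.0421 = 32.948; the largest integer n is 32.

32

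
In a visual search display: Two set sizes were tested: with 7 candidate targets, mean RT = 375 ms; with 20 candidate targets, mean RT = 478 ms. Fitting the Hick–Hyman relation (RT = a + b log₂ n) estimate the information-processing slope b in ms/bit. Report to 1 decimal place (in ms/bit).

68.0 ms/bit

b = (RT₂ − RT₁)/(log₂ n₂ − log₂ n₁) = (478 − 375)/(4.3219 − 2.8074) = 68.006 ms/bit.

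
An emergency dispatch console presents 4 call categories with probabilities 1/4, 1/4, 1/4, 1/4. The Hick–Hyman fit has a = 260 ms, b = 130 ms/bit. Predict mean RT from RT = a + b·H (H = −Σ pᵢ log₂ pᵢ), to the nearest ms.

H = −Σ pᵢ log₂ pᵢ = 0.25·2 + 0.25·2 + 0.25·2 + 0.25·2 = 2.000 bits.
RT = 260 + 130 × 2.000 = 520.00 ms.

520 ms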